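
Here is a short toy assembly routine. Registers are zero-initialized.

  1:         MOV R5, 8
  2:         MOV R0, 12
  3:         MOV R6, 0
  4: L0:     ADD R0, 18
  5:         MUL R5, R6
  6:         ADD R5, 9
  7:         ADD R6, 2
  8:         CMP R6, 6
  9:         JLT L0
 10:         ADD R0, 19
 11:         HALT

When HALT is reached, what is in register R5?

MOV R5, 8 → R5=8
MOV R0, 12 → R0=12
MOV R6, 0 → R6=0
ADD R0, 18 → R0=12+18=30
MUL R5, R6 → R5=8*0=0
ADD R5, 9 → R5=0+9=9
ADD R6, 2 → R6=0+2=2
CMP R6, 6  (cmp 2,6)
JLT L0: taken
ADD R0, 18 → R0=30+18=48
MUL R5, R6 → R5=9*2=18
ADD R5, 9 → R5=18+9=27
ADD R6, 2 → R6=2+2=4
CMP R6, 6  (cmp 4,6)
JLT L0: taken
ADD R0, 18 → R0=48+18=66
MUL R5, R6 → R5=27*4=108
ADD R5, 9 → R5=108+9=117
ADD R6, 2 → R6=4+2=6
CMP R6, 6  (cmp 6,6)
JLT L0: not taken
ADD R0, 19 → R0=66+19=85
halt.

117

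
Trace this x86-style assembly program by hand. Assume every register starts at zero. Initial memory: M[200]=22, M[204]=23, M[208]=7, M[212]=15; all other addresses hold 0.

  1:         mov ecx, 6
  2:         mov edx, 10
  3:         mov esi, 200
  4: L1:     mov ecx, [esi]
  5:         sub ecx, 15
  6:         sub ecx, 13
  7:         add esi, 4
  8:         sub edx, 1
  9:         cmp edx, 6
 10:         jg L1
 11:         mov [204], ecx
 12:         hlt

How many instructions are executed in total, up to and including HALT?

33

after mov ecx, 6: ecx=6
after mov edx, 10: edx=10
after mov esi, 200: esi=200
after mov ecx, [esi]: ecx=M[200]=22
after sub ecx, 15: ecx=22-15=7
after sub ecx, 13: ecx=7-13=-6
after add esi, 4: esi=200+4=204
after sub edx, 1: edx=10-1=9
cmp edx, 6  (cmp 9,6)
jg L1: taken
after mov ecx, [esi]: ecx=M[204]=23
after sub ecx, 15: ecx=23-15=8
after sub ecx, 13: ecx=8-13=-5
after add esi, 4: esi=204+4=208
after sub edx, 1: edx=9-1=8
cmp edx, 6  (cmp 8,6)
jg L1: taken
after mov ecx, [esi]: ecx=M[208]=7
after sub ecx, 15: ecx=7-15=-8
after sub ecx, 13: ecx=(-8)-13=-21
after add esi, 4: esi=208+4=212
after sub edx, 1: edx=8-1=7
cmp edx, 6  (cmp 7,6)
jg L1: taken
after mov ecx, [esi]: ecx=M[212]=15
after sub ecx, 15: ecx=15-15=0
after sub ecx, 13: ecx=0-13=-13
after add esi, 4: esi=212+4=216
after sub edx, 1: edx=7-1=6
cmp edx, 6  (cmp 6,6)
jg L1: not taken
mov [204], ecx → M[204]=-13
halt.
Total executed instructions: 33.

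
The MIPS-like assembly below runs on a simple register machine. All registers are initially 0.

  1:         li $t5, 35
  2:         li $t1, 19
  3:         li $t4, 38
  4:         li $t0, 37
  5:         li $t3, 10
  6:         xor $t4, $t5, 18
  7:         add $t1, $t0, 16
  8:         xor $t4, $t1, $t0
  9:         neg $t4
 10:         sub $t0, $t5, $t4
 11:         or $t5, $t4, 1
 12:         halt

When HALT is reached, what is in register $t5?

li $t5, 35 → $t5=35
li $t1, 19 → $t1=19
li $t4, 38 → $t4=38
li $t0, 37 → $t0=37
li $t3, 10 → $t3=10
xor $t4, $t5, 18 → $t4=35^18=49
add $t1, $t0, 16 → $t1=37+16=53
xor $t4, $t1, $t0 → $t4=53^37=16
neg $t4 → $t4=-(16)=-16
sub $t0, $t5, $t4 → $t0=35-(-16)=51
or $t5, $t4, 1 → $t5=(-16)|1=-15
halt.

-15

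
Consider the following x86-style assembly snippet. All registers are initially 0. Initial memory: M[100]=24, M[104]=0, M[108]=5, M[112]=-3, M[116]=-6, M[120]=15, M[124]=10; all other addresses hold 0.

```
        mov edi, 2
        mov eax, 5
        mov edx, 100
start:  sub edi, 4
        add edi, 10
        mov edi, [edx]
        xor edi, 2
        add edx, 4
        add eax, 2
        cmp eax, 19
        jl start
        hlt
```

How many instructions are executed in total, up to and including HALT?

60

mov edi, 2 → edi=2
mov eax, 5 → eax=5
mov edx, 100 → edx=100
sub edi, 4 → edi=2-4=-2
add edi, 10 → edi=(-2)+10=8
mov edi, [edx] → edi=M[100]=24
xor edi, 2 → edi=24^2=26
add edx, 4 → edx=100+4=104
add eax, 2 → eax=5+2=7
cmp eax, 19  (cmp 7,19)
jl start: taken
sub edi, 4 → edi=26-4=22
add edi, 10 → edi=22+10=32
mov edi, [edx] → edi=M[104]=0
xor edi, 2 → edi=0^2=2
add edx, 4 → edx=104+4=108
add eax, 2 → eax=7+2=9
cmp eax, 19  (cmp 9,19)
jl start: taken
sub edi, 4 → edi=2-4=-2
add edi, 10 → edi=(-2)+10=8
mov edi, [edx] → edi=M[108]=5
xor edi, 2 → edi=5^2=7
add edx, 4 → edx=108+4=112
add eax, 2 → eax=9+2=11
cmp eax, 19  (cmp 11,19)
jl start: taken
sub edi, 4 → edi=7-4=3
add edi, 10 → edi=3+10=13
mov edi, [edx] → edi=M[112]=-3
xor edi, 2 → edi=(-3)^2=-1
add edx, 4 → edx=112+4=116
add eax, 2 → eax=11+2=13
cmp eax, 19  (cmp 13,19)
jl start: taken
sub edi, 4 → edi=(-1)-4=-5
add edi, 10 → edi=(-5)+10=5
mov edi, [edx] → edi=M[116]=-6
xor edi, 2 → edi=(-6)^2=-8
add edx, 4 → edx=116+4=120
add eax, 2 → eax=13+2=15
cmp eax, 19  (cmp 15,19)
jl start: taken
sub edi, 4 → edi=(-8)-4=-12
add edi, 10 → edi=(-12)+10=-2
mov edi, [edx] → edi=M[120]=15
xor edi, 2 → edi=15^2=13
add edx, 4 → edx=120+4=124
add eax, 2 → eax=15+2=17
cmp eax, 19  (cmp 17,19)
jl start: taken
sub edi, 4 → edi=13-4=9
add edi, 10 → edi=9+10=19
mov edi, [edx] → edi=M[124]=10
xor edi, 2 → edi=10^2=8
add edx, 4 → edx=124+4=128
add eax, 2 → eax=17+2=19
cmp eax, 19  (cmp 19,19)
jl start: not taken
halt.
Total executed instructions: 60.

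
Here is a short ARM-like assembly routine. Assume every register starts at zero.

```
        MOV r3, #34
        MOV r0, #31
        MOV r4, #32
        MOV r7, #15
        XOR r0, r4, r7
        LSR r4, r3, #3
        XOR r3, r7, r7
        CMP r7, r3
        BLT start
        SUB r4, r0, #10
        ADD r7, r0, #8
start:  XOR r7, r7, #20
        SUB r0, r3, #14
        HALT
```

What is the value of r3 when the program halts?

0

MOV r3, #34 → r3=34
MOV r0, #31 → r0=31
MOV r4, #32 → r4=32
MOV r7, #15 → r7=15
XOR r0, r4, r7 → r0=32^15=47
LSR r4, r3, #3 → r4=34>>3=4
XOR r3, r7, r7 → r3=15^15=0
CMP r7, r3  (cmp 15,0)
BLT start: not taken
SUB r4, r0, #10 → r4=47-10=37
ADD r7, r0, #8 → r7=47+8=55
XOR r7, r7, #20 → r7=55^20=35
SUB r0, r3, #14 → r0=0-14=-14
halt.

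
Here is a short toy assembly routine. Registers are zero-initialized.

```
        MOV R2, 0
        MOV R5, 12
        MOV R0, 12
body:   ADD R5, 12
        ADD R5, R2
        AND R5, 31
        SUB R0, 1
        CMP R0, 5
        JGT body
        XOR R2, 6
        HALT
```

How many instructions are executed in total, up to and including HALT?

MOV R2, 0 → R2=0
MOV R5, 12 → R5=12
MOV R0, 12 → R0=12
ADD R5, 12 → R5=12+12=24
ADD R5, R2 → R5=24+0=24
AND R5, 31 → R5=24&31=24
SUB R0, 1 → R0=12-1=11
CMP R0, 5  (cmp 11,5)
JGT body: taken
ADD R5, 12 → R5=24+12=36
ADD R5, R2 → R5=36+0=36
AND R5, 31 → R5=36&31=4
SUB R0, 1 → R0=11-1=10
CMP R0, 5  (cmp 10,5)
JGT body: taken
ADD R5, 12 → R5=4+12=16
ADD R5, R2 → R5=16+0=16
AND R5, 31 → R5=16&31=16
SUB R0, 1 → R0=10-1=9
CMP R0, 5  (cmp 9,5)
JGT body: taken
ADD R5, 12 → R5=16+12=28
ADD R5, R2 → R5=28+0=28
AND R5, 31 → R5=28&31=28
SUB R0, 1 → R0=9-1=8
CMP R0, 5  (cmp 8,5)
JGT body: taken
ADD R5, 12 → R5=28+12=40
ADD R5, R2 → R5=40+0=40
AND R5, 31 → R5=40&31=8
SUB R0, 1 → R0=8-1=7
CMP R0, 5  (cmp 7,5)
JGT body: taken
ADD R5, 12 → R5=8+12=20
ADD R5, R2 → R5=20+0=20
AND R5, 31 → R5=20&31=20
SUB R0, 1 → R0=7-1=6
CMP R0, 5  (cmp 6,5)
JGT body: taken
ADD R5, 12 → R5=20+12=32
ADD R5, R2 → R5=32+0=32
AND R5, 31 → R5=32&31=0
SUB R0, 1 → R0=6-1=5
CMP R0, 5  (cmp 5,5)
JGT body: not taken
XOR R2, 6 → R2=0^6=6
halt.
Total executed instructions: 47.

47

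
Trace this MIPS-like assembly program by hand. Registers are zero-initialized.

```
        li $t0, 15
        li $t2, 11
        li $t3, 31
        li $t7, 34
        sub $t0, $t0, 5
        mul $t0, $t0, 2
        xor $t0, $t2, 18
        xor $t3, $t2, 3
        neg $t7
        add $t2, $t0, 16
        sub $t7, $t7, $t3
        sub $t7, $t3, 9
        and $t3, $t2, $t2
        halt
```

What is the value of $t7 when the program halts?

after li $t0, 15: $t0=15
after li $t2, 11: $t2=11
after li $t3, 31: $t3=31
after li $t7, 34: $t7=34
after sub $t0, $t0, 5: $t0=15-5=10
after mul $t0, $t0, 2: $t0=10*2=20
after xor $t0, $t2, 18: $t0=11^18=25
after xor $t3, $t2, 3: $t3=11^3=8
after neg $t7: $t7=-(34)=-34
after add $t2, $t0, 16: $t2=25+16=41
after sub $t7, $t7, $t3: $t7=(-34)-8=-42
after sub $t7, $t3, 9: $t7=8-9=-1
after and $t3, $t2, $t2: $t3=41&41=41
halt.

-1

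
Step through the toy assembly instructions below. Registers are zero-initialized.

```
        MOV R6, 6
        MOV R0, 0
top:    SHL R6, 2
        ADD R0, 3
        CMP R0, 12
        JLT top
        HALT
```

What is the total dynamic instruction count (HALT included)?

19

R6=6
R0=0
R6=6<<2=24
R0=0+3=3
CMP R0, 12  (cmp 3,12)
JLT top: taken
R6=24<<2=96
R0=3+3=6
CMP R0, 12  (cmp 6,12)
JLT top: taken
R6=96<<2=384
R0=6+3=9
CMP R0, 12  (cmp 9,12)
JLT top: taken
R6=384<<2=1536
R0=9+3=12
CMP R0, 12  (cmp 12,12)
JLT top: not taken
halt.
Total executed instructions: 19.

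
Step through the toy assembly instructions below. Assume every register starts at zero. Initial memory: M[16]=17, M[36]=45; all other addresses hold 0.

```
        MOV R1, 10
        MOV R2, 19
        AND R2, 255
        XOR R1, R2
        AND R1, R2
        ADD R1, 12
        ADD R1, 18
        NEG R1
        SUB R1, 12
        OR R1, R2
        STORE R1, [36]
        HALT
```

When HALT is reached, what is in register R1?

-41

after MOV R1, 10: R1=10
after MOV R2, 19: R2=19
after AND R2, 255: R2=19&255=19
after XOR R1, R2: R1=10^19=25
after AND R1, R2: R1=25&19=17
after ADD R1, 12: R1=17+12=29
after ADD R1, 18: R1=29+18=47
after NEG R1: R1=-(47)=-47
after SUB R1, 12: R1=(-47)-12=-59
after OR R1, R2: R1=(-59)|19=-41
STORE R1, [36] → M[36]=-41
halt.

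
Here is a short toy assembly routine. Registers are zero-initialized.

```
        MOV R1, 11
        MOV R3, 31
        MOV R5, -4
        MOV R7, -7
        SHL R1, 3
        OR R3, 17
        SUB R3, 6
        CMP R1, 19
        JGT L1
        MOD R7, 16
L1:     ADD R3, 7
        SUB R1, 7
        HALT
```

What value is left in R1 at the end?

81

MOV R1, 11 → R1=11
MOV R3, 31 → R3=31
MOV R5, -4 → R5=-4
MOV R7, -7 → R7=-7
SHL R1, 3 → R1=11<<3=88
OR R3, 17 → R3=31|17=31
SUB R3, 6 → R3=31-6=25
CMP R1, 19  (cmp 88,19)
JGT L1: taken
ADD R3, 7 → R3=25+7=32
SUB R1, 7 → R1=88-7=81
halt.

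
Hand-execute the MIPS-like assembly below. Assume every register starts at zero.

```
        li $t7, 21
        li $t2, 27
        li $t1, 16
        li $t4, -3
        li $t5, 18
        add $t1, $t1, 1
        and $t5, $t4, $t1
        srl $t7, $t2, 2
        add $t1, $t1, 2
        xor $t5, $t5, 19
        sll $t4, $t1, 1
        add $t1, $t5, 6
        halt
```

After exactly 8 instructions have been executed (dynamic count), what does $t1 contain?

17

after li $t7, 21: $t7=21
after li $t2, 27: $t2=27
after li $t1, 16: $t1=16
after li $t4, -3: $t4=-3
after li $t5, 18: $t5=18
after add $t1, $t1, 1: $t1=16+1=17
after and $t5, $t4, $t1: $t5=(-3)&17=17
after srl $t7, $t2, 2: $t7=27>>2=6
After step 8: $t1 = 17.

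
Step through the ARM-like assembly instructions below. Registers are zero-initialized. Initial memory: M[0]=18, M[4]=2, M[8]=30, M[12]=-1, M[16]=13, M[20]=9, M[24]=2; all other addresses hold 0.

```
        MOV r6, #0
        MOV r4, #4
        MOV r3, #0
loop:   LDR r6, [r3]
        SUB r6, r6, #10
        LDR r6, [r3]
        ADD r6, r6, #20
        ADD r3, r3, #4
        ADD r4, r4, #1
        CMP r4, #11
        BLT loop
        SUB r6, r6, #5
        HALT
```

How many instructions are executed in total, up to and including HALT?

r6=0
r4=4
r3=0
r6=M[0]=18
r6=18-10=8
r6=M[0]=18
r6=18+20=38
r3=0+4=4
r4=4+1=5
CMP r4, #11  (cmp 5,11)
BLT loop: taken
r6=M[4]=2
r6=2-10=-8
r6=M[4]=2
r6=2+20=22
r3=4+4=8
r4=5+1=6
CMP r4, #11  (cmp 6,11)
BLT loop: taken
r6=M[8]=30
r6=30-10=20
r6=M[8]=30
r6=30+20=50
r3=8+4=12
r4=6+1=7
CMP r4, #11  (cmp 7,11)
BLT loop: taken
r6=M[12]=-1
r6=(-1)-10=-11
r6=M[12]=-1
r6=(-1)+20=19
r3=12+4=16
r4=7+1=8
CMP r4, #11  (cmp 8,11)
BLT loop: taken
r6=M[16]=13
r6=13-10=3
r6=M[16]=13
r6=13+20=33
r3=16+4=20
r4=8+1=9
CMP r4, #11  (cmp 9,11)
BLT loop: taken
r6=M[20]=9
r6=9-10=-1
r6=M[20]=9
r6=9+20=29
r3=20+4=24
r4=9+1=10
CMP r4, #11  (cmp 10,11)
BLT loop: taken
r6=M[24]=2
r6=2-10=-8
r6=M[24]=2
r6=2+20=22
r3=24+4=28
r4=10+1=11
CMP r4, #11  (cmp 11,11)
BLT loop: not taken
r6=22-5=17
halt.
Total executed instructions: 61.

61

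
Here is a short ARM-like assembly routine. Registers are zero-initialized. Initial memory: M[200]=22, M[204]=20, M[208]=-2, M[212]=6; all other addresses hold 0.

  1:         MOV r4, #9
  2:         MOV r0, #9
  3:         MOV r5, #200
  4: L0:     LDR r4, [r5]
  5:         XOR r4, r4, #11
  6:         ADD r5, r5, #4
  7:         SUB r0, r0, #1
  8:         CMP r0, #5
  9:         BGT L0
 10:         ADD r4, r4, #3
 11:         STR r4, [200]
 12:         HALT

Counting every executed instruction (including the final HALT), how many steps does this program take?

MOV r4, #9 → r4=9
MOV r0, #9 → r0=9
MOV r5, #200 → r5=200
LDR r4, [r5] → r4=M[200]=22
XOR r4, r4, #11 → r4=22^11=29
ADD r5, r5, #4 → r5=200+4=204
SUB r0, r0, #1 → r0=9-1=8
CMP r0, #5  (cmp 8,5)
BGT L0: taken
LDR r4, [r5] → r4=M[204]=20
XOR r4, r4, #11 → r4=20^11=31
ADD r5, r5, #4 → r5=204+4=208
SUB r0, r0, #1 → r0=8-1=7
CMP r0, #5  (cmp 7,5)
BGT L0: taken
LDR r4, [r5] → r4=M[208]=-2
XOR r4, r4, #11 → r4=(-2)^11=-11
ADD r5, r5, #4 → r5=208+4=212
SUB r0, r0, #1 → r0=7-1=6
CMP r0, #5  (cmp 6,5)
BGT L0: taken
LDR r4, [r5] → r4=M[212]=6
XOR r4, r4, #11 → r4=6^11=13
ADD r5, r5, #4 → r5=212+4=216
SUB r0, r0, #1 → r0=6-1=5
CMP r0, #5  (cmp 5,5)
BGT L0: not taken
ADD r4, r4, #3 → r4=13+3=16
STR r4, [200] → M[200]=16
halt.
Total executed instructions: 30.

30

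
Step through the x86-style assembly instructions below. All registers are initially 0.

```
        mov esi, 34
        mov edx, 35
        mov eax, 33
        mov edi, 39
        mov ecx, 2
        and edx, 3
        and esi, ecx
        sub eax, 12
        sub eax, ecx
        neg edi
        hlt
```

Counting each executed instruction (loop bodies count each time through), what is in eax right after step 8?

21

after mov esi, 34: esi=34
after mov edx, 35: edx=35
after mov eax, 33: eax=33
after mov edi, 39: edi=39
after mov ecx, 2: ecx=2
after and edx, 3: edx=35&3=3
after and esi, ecx: esi=34&2=2
after sub eax, 12: eax=33-12=21
After step 8: eax = 21.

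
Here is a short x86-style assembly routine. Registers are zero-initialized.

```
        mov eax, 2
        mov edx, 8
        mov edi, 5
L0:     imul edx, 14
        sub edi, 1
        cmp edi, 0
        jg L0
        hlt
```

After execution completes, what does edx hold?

4302592

eax=2
edx=8
edi=5
edx=8*14=112
edi=5-1=4
cmp edi, 0  (cmp 4,0)
jg L0: taken
edx=112*14=1568
edi=4-1=3
cmp edi, 0  (cmp 3,0)
jg L0: taken
edx=1568*14=21952
edi=3-1=2
cmp edi, 0  (cmp 2,0)
jg L0: taken
edx=21952*14=307328
edi=2-1=1
cmp edi, 0  (cmp 1,0)
jg L0: taken
edx=307328*14=4302592
edi=1-1=0
cmp edi, 0  (cmp 0,0)
jg L0: not taken
halt.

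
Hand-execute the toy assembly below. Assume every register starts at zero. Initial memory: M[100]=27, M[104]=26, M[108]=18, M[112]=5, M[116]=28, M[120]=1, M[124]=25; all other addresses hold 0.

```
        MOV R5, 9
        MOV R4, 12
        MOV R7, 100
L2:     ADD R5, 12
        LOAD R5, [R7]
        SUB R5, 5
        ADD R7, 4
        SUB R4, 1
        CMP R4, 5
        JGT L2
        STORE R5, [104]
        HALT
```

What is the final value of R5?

MOV R5, 9 → R5=9
MOV R4, 12 → R4=12
MOV R7, 100 → R7=100
ADD R5, 12 → R5=9+12=21
LOAD R5, [R7] → R5=M[100]=27
SUB R5, 5 → R5=27-5=22
ADD R7, 4 → R7=100+4=104
SUB R4, 1 → R4=12-1=11
CMP R4, 5  (cmp 11,5)
JGT L2: taken
ADD R5, 12 → R5=22+12=34
LOAD R5, [R7] → R5=M[104]=26
SUB R5, 5 → R5=26-5=21
ADD R7, 4 → R7=104+4=108
SUB R4, 1 → R4=11-1=10
CMP R4, 5  (cmp 10,5)
JGT L2: taken
ADD R5, 12 → R5=21+12=33
LOAD R5, [R7] → R5=M[108]=18
SUB R5, 5 → R5=18-5=13
ADD R7, 4 → R7=108+4=112
SUB R4, 1 → R4=10-1=9
CMP R4, 5  (cmp 9,5)
JGT L2: taken
ADD R5, 12 → R5=13+12=25
LOAD R5, [R7] → R5=M[112]=5
SUB R5, 5 → R5=5-5=0
ADD R7, 4 → R7=112+4=116
SUB R4, 1 → R4=9-1=8
CMP R4, 5  (cmp 8,5)
JGT L2: taken
ADD R5, 12 → R5=0+12=12
LOAD R5, [R7] → R5=M[116]=28
SUB R5, 5 → R5=28-5=23
ADD R7, 4 → R7=116+4=120
SUB R4, 1 → R4=8-1=7
CMP R4, 5  (cmp 7,5)
JGT L2: taken
ADD R5, 12 → R5=23+12=35
LOAD R5, [R7] → R5=M[120]=1
SUB R5, 5 → R5=1-5=-4
ADD R7, 4 → R7=120+4=124
SUB R4, 1 → R4=7-1=6
CMP R4, 5  (cmp 6,5)
JGT L2: taken
ADD R5, 12 → R5=(-4)+12=8
LOAD R5, [R7] → R5=M[124]=25
SUB R5, 5 → R5=25-5=20
ADD R7, 4 → R7=124+4=128
SUB R4, 1 → R4=6-1=5
CMP R4, 5  (cmp 5,5)
JGT L2: not taken
STORE R5, [104] → M[104]=20
halt.

20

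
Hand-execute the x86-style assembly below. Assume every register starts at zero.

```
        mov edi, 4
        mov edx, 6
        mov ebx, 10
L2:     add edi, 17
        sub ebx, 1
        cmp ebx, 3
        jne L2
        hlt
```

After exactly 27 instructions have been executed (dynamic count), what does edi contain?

106

edi=4
edx=6
ebx=10
edi=4+17=21
ebx=10-1=9
cmp ebx, 3  (cmp 9,3)
jne L2: taken
edi=21+17=38
ebx=9-1=8
cmp ebx, 3  (cmp 8,3)
jne L2: taken
edi=38+17=55
ebx=8-1=7
cmp ebx, 3  (cmp 7,3)
jne L2: taken
edi=55+17=72
ebx=7-1=6
cmp ebx, 3  (cmp 6,3)
jne L2: taken
edi=72+17=89
ebx=6-1=5
cmp ebx, 3  (cmp 5,3)
jne L2: taken
edi=89+17=106
ebx=5-1=4
cmp ebx, 3  (cmp 4,3)
jne L2: taken
After step 27: edi = 106.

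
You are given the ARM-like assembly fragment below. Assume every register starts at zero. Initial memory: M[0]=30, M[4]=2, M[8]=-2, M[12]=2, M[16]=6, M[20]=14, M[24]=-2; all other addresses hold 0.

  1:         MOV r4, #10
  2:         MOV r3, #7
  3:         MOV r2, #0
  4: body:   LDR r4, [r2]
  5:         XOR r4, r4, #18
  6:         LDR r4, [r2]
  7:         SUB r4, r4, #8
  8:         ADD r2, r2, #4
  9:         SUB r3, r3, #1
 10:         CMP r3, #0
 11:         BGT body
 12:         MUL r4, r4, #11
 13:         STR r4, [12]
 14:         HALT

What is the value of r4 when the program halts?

-110

after MOV r4, #10: r4=10
after MOV r3, #7: r3=7
after MOV r2, #0: r2=0
after LDR r4, [r2]: r4=M[0]=30
after XOR r4, r4, #18: r4=30^18=12
after LDR r4, [r2]: r4=M[0]=30
after SUB r4, r4, #8: r4=30-8=22
after ADD r2, r2, #4: r2=0+4=4
after SUB r3, r3, #1: r3=7-1=6
CMP r3, #0  (cmp 6,0)
BGT body: taken
after LDR r4, [r2]: r4=M[4]=2
after XOR r4, r4, #18: r4=2^18=16
after LDR r4, [r2]: r4=M[4]=2
after SUB r4, r4, #8: r4=2-8=-6
after ADD r2, r2, #4: r2=4+4=8
after SUB r3, r3, #1: r3=6-1=5
CMP r3, #0  (cmp 5,0)
BGT body: taken
after LDR r4, [r2]: r4=M[8]=-2
after XOR r4, r4, #18: r4=(-2)^18=-20
after LDR r4, [r2]: r4=M[8]=-2
after SUB r4, r4, #8: r4=(-2)-8=-10
after ADD r2, r2, #4: r2=8+4=12
after SUB r3, r3, #1: r3=5-1=4
CMP r3, #0  (cmp 4,0)
BGT body: taken
after LDR r4, [r2]: r4=M[12]=2
after XOR r4, r4, #18: r4=2^18=16
after LDR r4, [r2]: r4=M[12]=2
after SUB r4, r4, #8: r4=2-8=-6
after ADD r2, r2, #4: r2=12+4=16
after SUB r3, r3, #1: r3=4-1=3
CMP r3, #0  (cmp 3,0)
BGT body: taken
after LDR r4, [r2]: r4=M[16]=6
after XOR r4, r4, #18: r4=6^18=20
after LDR r4, [r2]: r4=M[16]=6
after SUB r4, r4, #8: r4=6-8=-2
after ADD r2, r2, #4: r2=16+4=20
after SUB r3, r3, #1: r3=3-1=2
CMP r3, #0  (cmp 2,0)
BGT body: taken
after LDR r4, [r2]: r4=M[20]=14
after XOR r4, r4, #18: r4=14^18=28
after LDR r4, [r2]: r4=M[20]=14
after SUB r4, r4, #8: r4=14-8=6
after ADD r2, r2, #4: r2=20+4=24
after SUB r3, r3, #1: r3=2-1=1
CMP r3, #0  (cmp 1,0)
BGT body: taken
after LDR r4, [r2]: r4=M[24]=-2
after XOR r4, r4, #18: r4=(-2)^18=-20
after LDR r4, [r2]: r4=M[24]=-2
after SUB r4, r4, #8: r4=(-2)-8=-10
after ADD r2, r2, #4: r2=24+4=28
after SUB r3, r3, #1: r3=1-1=0
CMP r3, #0  (cmp 0,0)
BGT body: not taken
after MUL r4, r4, #11: r4=(-10)*11=-110
STR r4, [12] → M[12]=-110
halt.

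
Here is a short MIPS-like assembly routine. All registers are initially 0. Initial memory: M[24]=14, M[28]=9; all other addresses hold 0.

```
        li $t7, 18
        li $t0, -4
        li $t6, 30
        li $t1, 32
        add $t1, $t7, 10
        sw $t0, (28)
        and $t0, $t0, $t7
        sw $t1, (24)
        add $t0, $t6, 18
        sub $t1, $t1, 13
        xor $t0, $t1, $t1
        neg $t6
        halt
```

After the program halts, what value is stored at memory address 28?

-4

$t7=18
$t0=-4
$t6=30
$t1=32
$t1=18+10=28
sw $t0, (28) → M[28]=-4
$t0=(-4)&18=16
sw $t1, (24) → M[24]=28
$t0=30+18=48
$t1=28-13=15
$t0=15^15=0
$t6=-(30)=-30
halt.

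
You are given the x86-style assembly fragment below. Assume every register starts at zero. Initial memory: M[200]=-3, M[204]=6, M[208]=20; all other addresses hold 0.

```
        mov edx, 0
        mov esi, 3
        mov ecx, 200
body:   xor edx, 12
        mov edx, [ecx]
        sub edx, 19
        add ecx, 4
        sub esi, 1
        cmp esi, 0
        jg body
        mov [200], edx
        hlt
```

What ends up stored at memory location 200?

1

after mov edx, 0: edx=0
after mov esi, 3: esi=3
after mov ecx, 200: ecx=200
after xor edx, 12: edx=0^12=12
after mov edx, [ecx]: edx=M[200]=-3
after sub edx, 19: edx=(-3)-19=-22
after add ecx, 4: ecx=200+4=204
after sub esi, 1: esi=3-1=2
cmp esi, 0  (cmp 2,0)
jg body: taken
after xor edx, 12: edx=(-22)^12=-26
after mov edx, [ecx]: edx=M[204]=6
after sub edx, 19: edx=6-19=-13
after add ecx, 4: ecx=204+4=208
after sub esi, 1: esi=2-1=1
cmp esi, 0  (cmp 1,0)
jg body: taken
after xor edx, 12: edx=(-13)^12=-1
after mov edx, [ecx]: edx=M[208]=20
after sub edx, 19: edx=20-19=1
after add ecx, 4: ecx=208+4=212
after sub esi, 1: esi=1-1=0
cmp esi, 0  (cmp 0,0)
jg body: not taken
mov [200], edx → M[200]=1
halt.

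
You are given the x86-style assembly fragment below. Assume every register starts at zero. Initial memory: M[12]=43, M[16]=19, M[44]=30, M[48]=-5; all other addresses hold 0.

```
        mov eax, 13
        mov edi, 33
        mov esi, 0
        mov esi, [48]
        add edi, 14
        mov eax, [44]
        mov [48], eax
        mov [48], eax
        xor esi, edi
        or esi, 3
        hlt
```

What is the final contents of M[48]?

mov eax, 13 → eax=13
mov edi, 33 → edi=33
mov esi, 0 → esi=0
mov esi, [48] → esi=M[48]=-5
add edi, 14 → edi=33+14=47
mov eax, [44] → eax=M[44]=30
mov [48], eax → M[48]=30
mov [48], eax → M[48]=30
xor esi, edi → esi=(-5)^47=-44
or esi, 3 → esi=(-44)|3=-41
halt.

30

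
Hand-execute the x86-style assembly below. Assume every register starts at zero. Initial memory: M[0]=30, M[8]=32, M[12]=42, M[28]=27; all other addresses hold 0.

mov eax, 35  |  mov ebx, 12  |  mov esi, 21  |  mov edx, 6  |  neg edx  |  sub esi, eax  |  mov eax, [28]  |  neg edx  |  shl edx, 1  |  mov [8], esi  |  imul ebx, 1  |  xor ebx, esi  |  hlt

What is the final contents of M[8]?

mov eax, 35 → eax=35
mov ebx, 12 → ebx=12
mov esi, 21 → esi=21
mov edx, 6 → edx=6
neg edx → edx=-(6)=-6
sub esi, eax → esi=21-35=-14
mov eax, [28] → eax=M[28]=27
neg edx → edx=-(-6)=6
shl edx, 1 → edx=6<<1=12
mov [8], esi → M[8]=-14
imul ebx, 1 → ebx=12*1=12
xor ebx, esi → ebx=12^(-14)=-2
halt.

-14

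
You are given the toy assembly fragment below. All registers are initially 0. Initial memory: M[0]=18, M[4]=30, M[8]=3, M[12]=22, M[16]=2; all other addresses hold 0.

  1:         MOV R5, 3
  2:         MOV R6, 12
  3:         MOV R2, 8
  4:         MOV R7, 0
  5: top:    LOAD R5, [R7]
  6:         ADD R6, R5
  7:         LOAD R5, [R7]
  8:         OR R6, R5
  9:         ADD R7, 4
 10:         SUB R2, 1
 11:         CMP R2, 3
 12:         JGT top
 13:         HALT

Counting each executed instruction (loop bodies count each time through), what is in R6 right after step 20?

62

after MOV R5, 3: R5=3
after MOV R6, 12: R6=12
after MOV R2, 8: R2=8
after MOV R7, 0: R7=0
after LOAD R5, [R7]: R5=M[0]=18
after ADD R6, R5: R6=12+18=30
after LOAD R5, [R7]: R5=M[0]=18
after OR R6, R5: R6=30|18=30
after ADD R7, 4: R7=0+4=4
after SUB R2, 1: R2=8-1=7
CMP R2, 3  (cmp 7,3)
JGT top: taken
after LOAD R5, [R7]: R5=M[4]=30
after ADD R6, R5: R6=30+30=60
after LOAD R5, [R7]: R5=M[4]=30
after OR R6, R5: R6=60|30=62
after ADD R7, 4: R7=4+4=8
after SUB R2, 1: R2=7-1=6
CMP R2, 3  (cmp 6,3)
JGT top: taken
After step 20: R6 = 62.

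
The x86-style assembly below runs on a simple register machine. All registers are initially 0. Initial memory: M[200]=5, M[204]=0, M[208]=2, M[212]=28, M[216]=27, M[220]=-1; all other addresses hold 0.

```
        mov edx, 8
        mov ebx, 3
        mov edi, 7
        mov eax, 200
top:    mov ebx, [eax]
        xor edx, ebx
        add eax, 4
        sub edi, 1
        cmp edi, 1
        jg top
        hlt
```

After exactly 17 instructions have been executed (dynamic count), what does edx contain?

edx=8
ebx=3
edi=7
eax=200
ebx=M[200]=5
edx=8^5=13
eax=200+4=204
edi=7-1=6
cmp edi, 1  (cmp 6,1)
jg top: taken
ebx=M[204]=0
edx=13^0=13
eax=204+4=208
edi=6-1=5
cmp edi, 1  (cmp 5,1)
jg top: taken
ebx=M[208]=2
After step 17: edx = 13.

13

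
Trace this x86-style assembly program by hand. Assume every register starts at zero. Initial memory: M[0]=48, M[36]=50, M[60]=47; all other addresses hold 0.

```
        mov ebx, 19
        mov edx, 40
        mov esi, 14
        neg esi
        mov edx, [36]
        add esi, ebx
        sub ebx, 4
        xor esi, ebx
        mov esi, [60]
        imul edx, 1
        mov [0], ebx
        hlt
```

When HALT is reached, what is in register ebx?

after mov ebx, 19: ebx=19
after mov edx, 40: edx=40
after mov esi, 14: esi=14
after neg esi: esi=-(14)=-14
after mov edx, [36]: edx=M[36]=50
after add esi, ebx: esi=(-14)+19=5
after sub ebx, 4: ebx=19-4=15
after xor esi, ebx: esi=5^15=10
after mov esi, [60]: esi=M[60]=47
after imul edx, 1: edx=50*1=50
mov [0], ebx → M[0]=15
halt.

15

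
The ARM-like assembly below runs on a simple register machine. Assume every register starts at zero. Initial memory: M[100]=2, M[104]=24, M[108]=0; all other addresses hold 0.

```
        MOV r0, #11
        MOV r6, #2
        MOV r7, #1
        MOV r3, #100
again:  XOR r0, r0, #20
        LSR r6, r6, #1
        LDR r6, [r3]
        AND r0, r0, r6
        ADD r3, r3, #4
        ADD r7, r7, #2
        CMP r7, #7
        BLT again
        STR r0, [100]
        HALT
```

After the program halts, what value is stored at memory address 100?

0

r0=11
r6=2
r7=1
r3=100
r0=11^20=31
r6=2>>1=1
r6=M[100]=2
r0=31&2=2
r3=100+4=104
r7=1+2=3
CMP r7, #7  (cmp 3,7)
BLT again: taken
r0=2^20=22
r6=2>>1=1
r6=M[104]=24
r0=22&24=16
r3=104+4=108
r7=3+2=5
CMP r7, #7  (cmp 5,7)
BLT again: taken
r0=16^20=4
r6=24>>1=12
r6=M[108]=0
r0=4&0=0
r3=108+4=112
r7=5+2=7
CMP r7, #7  (cmp 7,7)
BLT again: not taken
STR r0, [100] → M[100]=0
halt.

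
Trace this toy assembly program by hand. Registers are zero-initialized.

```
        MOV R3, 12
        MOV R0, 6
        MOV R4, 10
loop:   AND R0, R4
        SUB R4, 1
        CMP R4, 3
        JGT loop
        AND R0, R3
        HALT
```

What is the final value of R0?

0

MOV R3, 12 → R3=12
MOV R0, 6 → R0=6
MOV R4, 10 → R4=10
AND R0, R4 → R0=6&10=2
SUB R4, 1 → R4=10-1=9
CMP R4, 3  (cmp 9,3)
JGT loop: taken
AND R0, R4 → R0=2&9=0
SUB R4, 1 → R4=9-1=8
CMP R4, 3  (cmp 8,3)
JGT loop: taken
AND R0, R4 → R0=0&8=0
SUB R4, 1 → R4=8-1=7
CMP R4, 3  (cmp 7,3)
JGT loop: taken
AND R0, R4 → R0=0&7=0
SUB R4, 1 → R4=7-1=6
CMP R4, 3  (cmp 6,3)
JGT loop: taken
AND R0, R4 → R0=0&6=0
SUB R4, 1 → R4=6-1=5
CMP R4, 3  (cmp 5,3)
JGT loop: taken
AND R0, R4 → R0=0&5=0
SUB R4, 1 → R4=5-1=4
CMP R4, 3  (cmp 4,3)
JGT loop: taken
AND R0, R4 → R0=0&4=0
SUB R4, 1 → R4=4-1=3
CMP R4, 3  (cmp 3,3)
JGT loop: not taken
AND R0, R3 → R0=0&12=0
halt.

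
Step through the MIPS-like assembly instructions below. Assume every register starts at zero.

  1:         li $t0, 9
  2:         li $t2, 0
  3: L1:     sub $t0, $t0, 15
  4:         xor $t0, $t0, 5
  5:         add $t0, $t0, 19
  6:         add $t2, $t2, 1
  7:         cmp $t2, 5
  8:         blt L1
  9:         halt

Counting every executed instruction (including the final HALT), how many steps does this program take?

li $t0, 9 → $t0=9
li $t2, 0 → $t2=0
sub $t0, $t0, 15 → $t0=9-15=-6
xor $t0, $t0, 5 → $t0=(-6)^5=-1
add $t0, $t0, 19 → $t0=(-1)+19=18
add $t2, $t2, 1 → $t2=0+1=1
cmp $t2, 5  (cmp 1,5)
blt L1: taken
sub $t0, $t0, 15 → $t0=18-15=3
xor $t0, $t0, 5 → $t0=3^5=6
add $t0, $t0, 19 → $t0=6+19=25
add $t2, $t2, 1 → $t2=1+1=2
cmp $t2, 5  (cmp 2,5)
blt L1: taken
sub $t0, $t0, 15 → $t0=25-15=10
xor $t0, $t0, 5 → $t0=10^5=15
add $t0, $t0, 19 → $t0=15+19=34
add $t2, $t2, 1 → $t2=2+1=3
cmp $t2, 5  (cmp 3,5)
blt L1: taken
sub $t0, $t0, 15 → $t0=34-15=19
xor $t0, $t0, 5 → $t0=19^5=22
add $t0, $t0, 19 → $t0=22+19=41
add $t2, $t2, 1 → $t2=3+1=4
cmp $t2, 5  (cmp 4,5)
blt L1: taken
sub $t0, $t0, 15 → $t0=41-15=26
xor $t0, $t0, 5 → $t0=26^5=31
add $t0, $t0, 19 → $t0=31+19=50
add $t2, $t2, 1 → $t2=4+1=5
cmp $t2, 5  (cmp 5,5)
blt L1: not taken
halt.
Total executed instructions: 33.

33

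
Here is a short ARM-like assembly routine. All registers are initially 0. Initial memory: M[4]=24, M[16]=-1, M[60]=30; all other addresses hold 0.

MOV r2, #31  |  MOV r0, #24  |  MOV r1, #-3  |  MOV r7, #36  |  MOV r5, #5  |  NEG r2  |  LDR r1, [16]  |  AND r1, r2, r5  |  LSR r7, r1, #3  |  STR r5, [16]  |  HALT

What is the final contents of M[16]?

5

after MOV r2, #31: r2=31
after MOV r0, #24: r0=24
after MOV r1, #-3: r1=-3
after MOV r7, #36: r7=36
after MOV r5, #5: r5=5
after NEG r2: r2=-(31)=-31
after LDR r1, [16]: r1=M[16]=-1
after AND r1, r2, r5: r1=(-31)&5=1
after LSR r7, r1, #3: r7=1>>3=0
STR r5, [16] → M[16]=5
halt.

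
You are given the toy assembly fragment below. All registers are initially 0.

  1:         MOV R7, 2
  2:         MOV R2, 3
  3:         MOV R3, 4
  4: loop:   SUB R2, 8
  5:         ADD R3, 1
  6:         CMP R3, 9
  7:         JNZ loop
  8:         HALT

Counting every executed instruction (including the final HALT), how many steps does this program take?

24

R7=2
R2=3
R3=4
R2=3-8=-5
R3=4+1=5
CMP R3, 9  (cmp 5,9)
JNZ loop: taken
R2=(-5)-8=-13
R3=5+1=6
CMP R3, 9  (cmp 6,9)
JNZ loop: taken
R2=(-13)-8=-21
R3=6+1=7
CMP R3, 9  (cmp 7,9)
JNZ loop: taken
R2=(-21)-8=-29
R3=7+1=8
CMP R3, 9  (cmp 8,9)
JNZ loop: taken
R2=(-29)-8=-37
R3=8+1=9
CMP R3, 9  (cmp 9,9)
JNZ loop: not taken
halt.
Total executed instructions: 24.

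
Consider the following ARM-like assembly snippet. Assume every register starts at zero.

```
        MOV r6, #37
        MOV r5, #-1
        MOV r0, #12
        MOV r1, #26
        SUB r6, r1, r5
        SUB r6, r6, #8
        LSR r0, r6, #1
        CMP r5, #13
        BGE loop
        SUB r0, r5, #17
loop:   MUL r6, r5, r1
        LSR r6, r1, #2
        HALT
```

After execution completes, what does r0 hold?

-18

after MOV r6, #37: r6=37
after MOV r5, #-1: r5=-1
after MOV r0, #12: r0=12
after MOV r1, #26: r1=26
after SUB r6, r1, r5: r6=26-(-1)=27
after SUB r6, r6, #8: r6=27-8=19
after LSR r0, r6, #1: r0=19>>1=9
CMP r5, #13  (cmp -1,13)
BGE loop: not taken
after SUB r0, r5, #17: r0=(-1)-17=-18
after MUL r6, r5, r1: r6=(-1)*26=-26
after LSR r6, r1, #2: r6=26>>2=6
halt.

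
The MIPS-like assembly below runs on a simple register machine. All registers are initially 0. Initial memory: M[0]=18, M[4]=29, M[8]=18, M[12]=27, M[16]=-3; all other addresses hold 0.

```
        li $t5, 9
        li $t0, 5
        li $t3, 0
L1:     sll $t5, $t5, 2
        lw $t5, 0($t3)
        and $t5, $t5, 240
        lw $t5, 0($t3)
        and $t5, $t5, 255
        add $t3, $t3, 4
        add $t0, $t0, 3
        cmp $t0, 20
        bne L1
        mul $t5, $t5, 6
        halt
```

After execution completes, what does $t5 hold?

1518

$t5=9
$t0=5
$t3=0
$t5=9<<2=36
$t5=M[0]=18
$t5=18&240=16
$t5=M[0]=18
$t5=18&255=18
$t3=0+4=4
$t0=5+3=8
cmp $t0, 20  (cmp 8,20)
bne L1: taken
$t5=18<<2=72
$t5=M[4]=29
$t5=29&240=16
$t5=M[4]=29
$t5=29&255=29
$t3=4+4=8
$t0=8+3=11
cmp $t0, 20  (cmp 11,20)
bne L1: taken
$t5=29<<2=116
$t5=M[8]=18
$t5=18&240=16
$t5=M[8]=18
$t5=18&255=18
$t3=8+4=12
$t0=11+3=14
cmp $t0, 20  (cmp 14,20)
bne L1: taken
$t5=18<<2=72
$t5=M[12]=27
$t5=27&240=16
$t5=M[12]=27
$t5=27&255=27
$t3=12+4=16
$t0=14+3=17
cmp $t0, 20  (cmp 17,20)
bne L1: taken
$t5=27<<2=108
$t5=M[16]=-3
$t5=(-3)&240=240
$t5=M[16]=-3
$t5=(-3)&255=253
$t3=16+4=20
$t0=17+3=20
cmp $t0, 20  (cmp 20,20)
bne L1: not taken
$t5=253*6=1518
halt.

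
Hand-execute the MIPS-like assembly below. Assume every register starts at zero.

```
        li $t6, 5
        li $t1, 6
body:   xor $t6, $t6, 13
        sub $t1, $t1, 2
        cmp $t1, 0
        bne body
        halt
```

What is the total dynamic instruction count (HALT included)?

li $t6, 5 → $t6=5
li $t1, 6 → $t1=6
xor $t6, $t6, 13 → $t6=5^13=8
sub $t1, $t1, 2 → $t1=6-2=4
cmp $t1, 0  (cmp 4,0)
bne body: taken
xor $t6, $t6, 13 → $t6=8^13=5
sub $t1, $t1, 2 → $t1=4-2=2
cmp $t1, 0  (cmp 2,0)
bne body: taken
xor $t6, $t6, 13 → $t6=5^13=8
sub $t1, $t1, 2 → $t1=2-2=0
cmp $t1, 0  (cmp 0,0)
bne body: not taken
halt.
Total executed instructions: 15.

15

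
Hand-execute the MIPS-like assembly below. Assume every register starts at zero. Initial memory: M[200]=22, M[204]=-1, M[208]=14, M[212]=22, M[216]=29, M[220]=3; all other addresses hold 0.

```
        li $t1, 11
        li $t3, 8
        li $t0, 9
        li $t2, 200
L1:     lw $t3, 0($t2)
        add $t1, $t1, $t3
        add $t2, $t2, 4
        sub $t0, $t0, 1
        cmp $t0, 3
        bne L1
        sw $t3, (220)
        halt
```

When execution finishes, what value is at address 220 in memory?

$t1=11
$t3=8
$t0=9
$t2=200
$t3=M[200]=22
$t1=11+22=33
$t2=200+4=204
$t0=9-1=8
cmp $t0, 3  (cmp 8,3)
bne L1: taken
$t3=M[204]=-1
$t1=33+(-1)=32
$t2=204+4=208
$t0=8-1=7
cmp $t0, 3  (cmp 7,3)
bne L1: taken
$t3=M[208]=14
$t1=32+14=46
$t2=208+4=212
$t0=7-1=6
cmp $t0, 3  (cmp 6,3)
bne L1: taken
$t3=M[212]=22
$t1=46+22=68
$t2=212+4=216
$t0=6-1=5
cmp $t0, 3  (cmp 5,3)
bne L1: taken
$t3=M[216]=29
$t1=68+29=97
$t2=216+4=220
$t0=5-1=4
cmp $t0, 3  (cmp 4,3)
bne L1: taken
$t3=M[220]=3
$t1=97+3=100
$t2=220+4=224
$t0=4-1=3
cmp $t0, 3  (cmp 3,3)
bne L1: not taken
sw $t3, (220) → M[220]=3
halt.

3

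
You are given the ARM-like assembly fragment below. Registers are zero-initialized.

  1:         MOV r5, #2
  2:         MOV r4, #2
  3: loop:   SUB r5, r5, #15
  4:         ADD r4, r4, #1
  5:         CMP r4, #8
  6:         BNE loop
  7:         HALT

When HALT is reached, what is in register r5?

after MOV r5, #2: r5=2
after MOV r4, #2: r4=2
after SUB r5, r5, #15: r5=2-15=-13
after ADD r4, r4, #1: r4=2+1=3
CMP r4, #8  (cmp 3,8)
BNE loop: taken
after SUB r5, r5, #15: r5=(-13)-15=-28
after ADD r4, r4, #1: r4=3+1=4
CMP r4, #8  (cmp 4,8)
BNE loop: taken
after SUB r5, r5, #15: r5=(-28)-15=-43
after ADD r4, r4, #1: r4=4+1=5
CMP r4, #8  (cmp 5,8)
BNE loop: taken
after SUB r5, r5, #15: r5=(-43)-15=-58
after ADD r4, r4, #1: r4=5+1=6
CMP r4, #8  (cmp 6,8)
BNE loop: taken
after SUB r5, r5, #15: r5=(-58)-15=-73
after ADD r4, r4, #1: r4=6+1=7
CMP r4, #8  (cmp 7,8)
BNE loop: taken
after SUB r5, r5, #15: r5=(-73)-15=-88
after ADD r4, r4, #1: r4=7+1=8
CMP r4, #8  (cmp 8,8)
BNE loop: not taken
halt.

-88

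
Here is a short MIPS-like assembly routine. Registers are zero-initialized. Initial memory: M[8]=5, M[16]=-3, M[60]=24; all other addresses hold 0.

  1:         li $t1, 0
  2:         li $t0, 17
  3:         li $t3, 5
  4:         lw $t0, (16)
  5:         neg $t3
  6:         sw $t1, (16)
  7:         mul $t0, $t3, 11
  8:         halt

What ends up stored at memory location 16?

$t1=0
$t0=17
$t3=5
$t0=M[16]=-3
$t3=-(5)=-5
sw $t1, (16) → M[16]=0
$t0=(-5)*11=-55
halt.

0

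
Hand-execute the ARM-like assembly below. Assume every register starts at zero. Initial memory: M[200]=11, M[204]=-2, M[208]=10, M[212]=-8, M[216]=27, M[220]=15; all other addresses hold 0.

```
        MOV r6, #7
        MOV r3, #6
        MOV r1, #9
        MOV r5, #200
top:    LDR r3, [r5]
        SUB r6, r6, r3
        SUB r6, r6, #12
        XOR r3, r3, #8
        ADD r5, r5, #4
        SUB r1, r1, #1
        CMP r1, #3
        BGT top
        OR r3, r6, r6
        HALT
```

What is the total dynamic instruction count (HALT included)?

54

MOV r6, #7 → r6=7
MOV r3, #6 → r3=6
MOV r1, #9 → r1=9
MOV r5, #200 → r5=200
LDR r3, [r5] → r3=M[200]=11
SUB r6, r6, r3 → r6=7-11=-4
SUB r6, r6, #12 → r6=(-4)-12=-16
XOR r3, r3, #8 → r3=11^8=3
ADD r5, r5, #4 → r5=200+4=204
SUB r1, r1, #1 → r1=9-1=8
CMP r1, #3  (cmp 8,3)
BGT top: taken
LDR r3, [r5] → r3=M[204]=-2
SUB r6, r6, r3 → r6=(-16)-(-2)=-14
SUB r6, r6, #12 → r6=(-14)-12=-26
XOR r3, r3, #8 → r3=(-2)^8=-10
ADD r5, r5, #4 → r5=204+4=208
SUB r1, r1, #1 → r1=8-1=7
CMP r1, #3  (cmp 7,3)
BGT top: taken
LDR r3, [r5] → r3=M[208]=10
SUB r6, r6, r3 → r6=(-26)-10=-36
SUB r6, r6, #12 → r6=(-36)-12=-48
XOR r3, r3, #8 → r3=10^8=2
ADD r5, r5, #4 → r5=208+4=212
SUB r1, r1, #1 → r1=7-1=6
CMP r1, #3  (cmp 6,3)
BGT top: taken
LDR r3, [r5] → r3=M[212]=-8
SUB r6, r6, r3 → r6=(-48)-(-8)=-40
SUB r6, r6, #12 → r6=(-40)-12=-52
XOR r3, r3, #8 → r3=(-8)^8=-16
ADD r5, r5, #4 → r5=212+4=216
SUB r1, r1, #1 → r1=6-1=5
CMP r1, #3  (cmp 5,3)
BGT top: taken
LDR r3, [r5] → r3=M[216]=27
SUB r6, r6, r3 → r6=(-52)-27=-79
SUB r6, r6, #12 → r6=(-79)-12=-91
XOR r3, r3, #8 → r3=27^8=19
ADD r5, r5, #4 → r5=216+4=220
SUB r1, r1, #1 → r1=5-1=4
CMP r1, #3  (cmp 4,3)
BGT top: taken
LDR r3, [r5] → r3=M[220]=15
SUB r6, r6, r3 → r6=(-91)-15=-106
SUB r6, r6, #12 → r6=(-106)-12=-118
XOR r3, r3, #8 → r3=15^8=7
ADD r5, r5, #4 → r5=220+4=224
SUB r1, r1, #1 → r1=4-1=3
CMP r1, #3  (cmp 3,3)
BGT top: not taken
OR r3, r6, r6 → r3=(-118)|(-118)=-118
halt.
Total executed instructions: 54.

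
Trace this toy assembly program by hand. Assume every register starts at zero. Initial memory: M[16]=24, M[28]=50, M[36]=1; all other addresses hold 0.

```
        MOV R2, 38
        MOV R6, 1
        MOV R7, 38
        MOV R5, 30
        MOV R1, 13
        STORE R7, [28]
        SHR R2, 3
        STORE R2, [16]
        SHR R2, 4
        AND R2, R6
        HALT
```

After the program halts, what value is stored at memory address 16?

4

after MOV R2, 38: R2=38
after MOV R6, 1: R6=1
after MOV R7, 38: R7=38
after MOV R5, 30: R5=30
after MOV R1, 13: R1=13
STORE R7, [28] → M[28]=38
after SHR R2, 3: R2=38>>3=4
STORE R2, [16] → M[16]=4
after SHR R2, 4: R2=4>>4=0
after AND R2, R6: R2=0&1=0
halt.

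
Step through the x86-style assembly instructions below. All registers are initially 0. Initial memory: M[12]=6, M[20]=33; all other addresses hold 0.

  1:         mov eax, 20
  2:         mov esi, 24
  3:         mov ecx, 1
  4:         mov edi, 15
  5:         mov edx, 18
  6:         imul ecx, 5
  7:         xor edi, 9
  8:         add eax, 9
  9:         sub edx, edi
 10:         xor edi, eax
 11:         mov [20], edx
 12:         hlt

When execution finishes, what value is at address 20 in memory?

12

mov eax, 20 → eax=20
mov esi, 24 → esi=24
mov ecx, 1 → ecx=1
mov edi, 15 → edi=15
mov edx, 18 → edx=18
imul ecx, 5 → ecx=1*5=5
xor edi, 9 → edi=15^9=6
add eax, 9 → eax=20+9=29
sub edx, edi → edx=18-6=12
xor edi, eax → edi=6^29=27
mov [20], edx → M[20]=12
halt.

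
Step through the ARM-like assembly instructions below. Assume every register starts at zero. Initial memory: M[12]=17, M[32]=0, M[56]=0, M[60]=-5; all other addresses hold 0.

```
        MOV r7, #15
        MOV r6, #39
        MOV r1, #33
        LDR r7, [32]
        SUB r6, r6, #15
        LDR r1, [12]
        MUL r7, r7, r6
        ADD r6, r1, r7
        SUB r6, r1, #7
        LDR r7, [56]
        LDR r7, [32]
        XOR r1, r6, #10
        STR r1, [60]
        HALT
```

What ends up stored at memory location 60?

r7=15
r6=39
r1=33
r7=M[32]=0
r6=39-15=24
r1=M[12]=17
r7=0*24=0
r6=17+0=17
r6=17-7=10
r7=M[56]=0
r7=M[32]=0
r1=10^10=0
STR r1, [60] → M[60]=0
halt.

0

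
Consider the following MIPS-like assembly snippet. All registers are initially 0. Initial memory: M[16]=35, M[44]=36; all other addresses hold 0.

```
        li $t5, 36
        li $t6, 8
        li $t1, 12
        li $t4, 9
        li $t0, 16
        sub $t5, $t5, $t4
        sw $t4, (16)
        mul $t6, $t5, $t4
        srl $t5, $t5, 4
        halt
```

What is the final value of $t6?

after li $t5, 36: $t5=36
after li $t6, 8: $t6=8
after li $t1, 12: $t1=12
after li $t4, 9: $t4=9
after li $t0, 16: $t0=16
after sub $t5, $t5, $t4: $t5=36-9=27
sw $t4, (16) → M[16]=9
after mul $t6, $t5, $t4: $t6=27*9=243
after srl $t5, $t5, 4: $t5=27>>4=1
halt.

243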